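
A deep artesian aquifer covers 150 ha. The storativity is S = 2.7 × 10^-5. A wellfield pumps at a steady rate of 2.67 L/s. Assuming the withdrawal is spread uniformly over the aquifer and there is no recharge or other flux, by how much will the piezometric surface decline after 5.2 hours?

A = 150 ha = 1.5 × 10^6 m²
Q = 2.67 L/s = 230.7 m³/d
t = 5.2 hours = 0.2167 d
ΔV = Q × t = 230.7 m³/d × 0.2167 d = 49.98 m³
Δh = ΔV / (S × A) = 49.98 / (2.7 × 10^-5 × 1.5 × 10^6) = 1.234 m

Δh ≈ 1.23 m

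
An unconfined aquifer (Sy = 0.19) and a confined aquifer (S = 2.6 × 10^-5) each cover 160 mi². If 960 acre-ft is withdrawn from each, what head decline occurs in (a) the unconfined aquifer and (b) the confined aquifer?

A = 160 mi² = 4.144 × 10^8 m²
ΔV = 960 acre-ft = 1.184 × 10^6 m³
Unconfined: Δh_u = ΔV/(Sy·A) = 1.184 × 10^6/(0.19 × 4.144 × 10^8) = 0.01504 m
Confined: Δh_c = ΔV/(S·A) = 1.184 × 10^6/(2.6 × 10^-5 × 4.144 × 10^8) = 109.9 m

Δh_u ≈ 0.015 m; Δh_c ≈ 110 m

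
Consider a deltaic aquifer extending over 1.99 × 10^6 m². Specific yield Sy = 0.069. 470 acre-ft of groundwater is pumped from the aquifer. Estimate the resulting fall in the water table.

ΔV = 470 acre-ft = 5.797 × 10^5 m³
Δh = ΔV / (Sy × A) = 5.797 × 10^5 m³ / (0.069 × 1.99 × 10^6 m²) = 4.222 m

Δh ≈ 4.22 m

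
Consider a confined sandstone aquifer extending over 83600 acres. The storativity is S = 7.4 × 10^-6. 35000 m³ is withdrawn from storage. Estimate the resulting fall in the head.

Δh ≈ 14 m

A = 83600 acres = 3.383 × 10^8 m²
Δh = ΔV / (S × A) = 35000 m³ / (7.4 × 10^-6 × 3.383 × 10^8 m²) = 13.98 m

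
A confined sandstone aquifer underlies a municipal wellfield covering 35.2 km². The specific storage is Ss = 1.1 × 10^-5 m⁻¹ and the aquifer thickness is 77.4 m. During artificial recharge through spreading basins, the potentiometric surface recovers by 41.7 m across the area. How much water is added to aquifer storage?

S = Ss × b = 1.1 × 10^-5 m⁻¹ × 77.4 m = 8.514 × 10^-4
A = 35.2 km² = 3.52 × 10^7 m²
ΔV = S × A × Δh = 8.514 × 10^-4 × 3.52 × 10^7 m² × 41.7 m = 1.25 × 10^6 m³

ΔV ≈ 1.25 × 10^6 m³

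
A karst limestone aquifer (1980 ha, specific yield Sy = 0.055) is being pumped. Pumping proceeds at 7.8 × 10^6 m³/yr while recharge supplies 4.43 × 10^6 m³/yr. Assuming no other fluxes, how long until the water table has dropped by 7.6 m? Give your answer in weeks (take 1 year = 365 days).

t ≈ 128 weeks

A = 1980 ha = 1.98 × 10^7 m²
ΔV = Sy × A × Δh = 0.055 × 1.98 × 10^7 × 7.6 = 8.276 × 10^6 m³
Net withdrawal = 7.8 × 10^6 − 4.43 × 10^6 = 3.37 × 10^6 m³/yr = 9233 m³/d
t = ΔV / Q = 8.276 × 10^6 m³ / 9233 m³/d = 896.4 d
t = 896.4 d ≈ 128.1 weeks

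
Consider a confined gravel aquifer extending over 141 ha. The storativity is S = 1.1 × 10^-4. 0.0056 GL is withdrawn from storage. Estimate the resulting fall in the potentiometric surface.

Δh ≈ 36.1 m

A = 141 ha = 1.41 × 10^6 m²
ΔV = 0.0056 GL = 5600 m³
Δh = ΔV / (S × A) = 5600 m³ / (1.1 × 10^-4 × 1.41 × 10^6 m²) = 36.11 m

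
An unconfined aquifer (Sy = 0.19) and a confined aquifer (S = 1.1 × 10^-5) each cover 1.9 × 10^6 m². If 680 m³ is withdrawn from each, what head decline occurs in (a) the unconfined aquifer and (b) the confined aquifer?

Unconfined: Δh_u = ΔV/(Sy·A) = 680/(0.19 × 1.9 × 10^6) = 0.001884 m
Confined: Δh_c = ΔV/(S·A) = 680/(1.1 × 10^-5 × 1.9 × 10^6) = 32.54 m

Δh_u ≈ 0.00188 m; Δh_c ≈ 32.5 m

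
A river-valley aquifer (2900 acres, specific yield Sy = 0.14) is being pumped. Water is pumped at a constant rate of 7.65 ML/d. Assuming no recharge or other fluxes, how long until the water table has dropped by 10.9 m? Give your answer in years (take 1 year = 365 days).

A = 2900 acres = 1.174 × 10^7 m²
ΔV = Sy × A × Δh = 0.14 × 1.174 × 10^7 × 10.9 = 1.791 × 10^7 m³
Q = 7.65 ML/d = 7650 m³/d
t = ΔV / Q = 1.791 × 10^7 m³ / 7650 m³/d = 2341 d
t = 2341 d ≈ 6.414 years

t ≈ 6.41 years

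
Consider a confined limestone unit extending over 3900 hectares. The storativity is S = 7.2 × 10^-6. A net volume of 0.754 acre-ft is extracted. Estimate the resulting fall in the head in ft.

Δh ≈ 10.9 ft

A = 3900 hectares = 3.9 × 10^7 m²
ΔV = 0.754 acre-ft = 930 m³
Δh = ΔV / (S × A) = 930 m³ / (7.2 × 10^-6 × 3.9 × 10^7 m²) = 3.312 m
Δh = 3.312 m = 10.87 ft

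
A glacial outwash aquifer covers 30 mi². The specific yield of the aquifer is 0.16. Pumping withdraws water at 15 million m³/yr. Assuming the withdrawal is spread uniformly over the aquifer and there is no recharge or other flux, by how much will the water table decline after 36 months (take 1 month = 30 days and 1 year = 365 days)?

Δh ≈ 3.57 m

A = 30 mi² = 7.77 × 10^7 m²
Q = 15 million m³/yr = 41100 m³/d
t = 36 months = 1080 d
ΔV = Q × t = 41100 m³/d × 1080 d = 4.438 × 10^7 m³
Δh = ΔV / (Sy × A) = 4.438 × 10^7 / (0.16 × 7.77 × 10^7) = 3.57 m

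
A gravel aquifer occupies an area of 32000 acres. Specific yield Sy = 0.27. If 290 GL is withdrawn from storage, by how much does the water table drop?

A = 32000 acres = 1.295 × 10^8 m²
ΔV = 290 GL = 2.9 × 10^8 m³
Δh = ΔV / (Sy × A) = 2.9 × 10^8 m³ / (0.27 × 1.295 × 10^8 m²) = 8.294 m

Δh ≈ 8.29 m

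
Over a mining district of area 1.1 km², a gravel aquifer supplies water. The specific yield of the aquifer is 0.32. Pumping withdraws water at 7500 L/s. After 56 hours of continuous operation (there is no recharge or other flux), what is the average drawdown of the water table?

Δh ≈ 4.3 m

A = 1.1 km² = 1.1 × 10^6 m²
Q = 7500 L/s = 6.48 × 10^5 m³/d
t = 56 hours = 2.333 d
ΔV = Q × t = 6.48 × 10^5 m³/d × 2.333 d = 1.512 × 10^6 m³
Δh = ΔV / (Sy × A) = 1.512 × 10^6 / (0.32 × 1.1 × 10^6) = 4.295 m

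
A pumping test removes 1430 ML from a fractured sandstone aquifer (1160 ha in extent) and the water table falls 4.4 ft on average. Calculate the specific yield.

Sy ≈ 0.092

A = 1160 ha = 1.16 × 10^7 m²
Δh = 4.4 ft = 1.341 m
ΔV = 1430 ML = 1.43 × 10^6 m³
Sy = ΔV / (A × Δh) = 1.43 × 10^6 m³ / (1.16 × 10^7 m² × 1.341 m) = 0.09192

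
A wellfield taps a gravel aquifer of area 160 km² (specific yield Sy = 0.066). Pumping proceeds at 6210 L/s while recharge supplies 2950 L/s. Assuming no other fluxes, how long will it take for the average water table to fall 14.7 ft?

A = 160 km² = 1.6 × 10^8 m²
Δh = 14.7 ft = 4.481 m
ΔV = Sy × A × Δh = 0.066 × 1.6 × 10^8 × 4.481 = 4.731 × 10^7 m³
Net withdrawal = 6210 − 2950 = 3260 L/s = 2.817 × 10^5 m³/d
t = ΔV / Q = 4.731 × 10^7 m³ / 2.817 × 10^5 m³/d = 168 d

t ≈ 168 days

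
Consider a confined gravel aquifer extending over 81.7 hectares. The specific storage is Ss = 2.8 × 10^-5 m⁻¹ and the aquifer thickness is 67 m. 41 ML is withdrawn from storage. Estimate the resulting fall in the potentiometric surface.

Δh ≈ 26.8 m

S = Ss × b = 2.8 × 10^-5 m⁻¹ × 67 m = 1.876 × 10^-3
A = 81.7 hectares = 8.17 × 10^5 m²
ΔV = 41 ML = 41000 m³
Δh = ΔV / (S × A) = 41000 m³ / (0.001876 × 8.17 × 10^5 m²) = 26.75 m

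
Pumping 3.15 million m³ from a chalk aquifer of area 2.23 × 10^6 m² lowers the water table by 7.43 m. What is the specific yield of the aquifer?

ΔV = 3.15 million m³ = 3.15 × 10^6 m³
Sy = ΔV / (A × Δh) = 3.15 × 10^6 m³ / (2.23 × 10^6 m² × 7.43 m) = 0.1901

Sy ≈ 0.19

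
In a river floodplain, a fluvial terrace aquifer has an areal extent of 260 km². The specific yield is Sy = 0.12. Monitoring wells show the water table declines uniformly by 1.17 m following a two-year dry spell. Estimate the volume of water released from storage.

A = 260 km² = 2.6 × 10^8 m²
ΔV = Sy × A × Δh = 0.12 × 2.6 × 10^8 m² × 1.17 m = 3.65 × 10^7 m³

ΔV ≈ 3.65 × 10^7 m³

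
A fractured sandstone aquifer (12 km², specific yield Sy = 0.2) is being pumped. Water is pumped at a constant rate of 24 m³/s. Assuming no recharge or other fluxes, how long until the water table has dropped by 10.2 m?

A = 12 km² = 1.2 × 10^7 m²
ΔV = Sy × A × Δh = 0.2 × 1.2 × 10^7 × 10.2 = 2.448 × 10^7 m³
Q = 24 m³/s = 2.074 × 10^6 m³/d
t = ΔV / Q = 2.448 × 10^7 m³ / 2.074 × 10^6 m³/d = 11.81 d

t ≈ 11.8 days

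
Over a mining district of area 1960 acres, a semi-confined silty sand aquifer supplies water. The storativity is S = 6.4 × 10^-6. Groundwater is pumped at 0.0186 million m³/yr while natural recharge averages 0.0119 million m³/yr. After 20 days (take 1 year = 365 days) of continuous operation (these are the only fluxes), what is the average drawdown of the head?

A = 1960 acres = 7.932 × 10^6 m²
Net abstraction = 0.0186 − 0.0119 = 0.0067 million m³/yr
Q_net = 0.0067 million m³/yr = 18.36 m³/d
ΔV = Q × t = 18.36 m³/d × 20 d = 367.1 m³
Δh = ΔV / (S × A) = 367.1 / (6.4 × 10^-6 × 7.932 × 10^6) = 7.232 m

Δh ≈ 7.23 m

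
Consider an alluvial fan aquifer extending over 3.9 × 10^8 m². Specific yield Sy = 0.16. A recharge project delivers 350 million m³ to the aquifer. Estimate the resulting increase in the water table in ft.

ΔV = 350 million m³ = 3.5 × 10^8 m³
Δh = ΔV / (Sy × A) = 3.5 × 10^8 m³ / (0.16 × 3.9 × 10^8 m²) = 5.609 m
Δh = 5.609 m = 18.4 ft

Δh ≈ 18.4 ft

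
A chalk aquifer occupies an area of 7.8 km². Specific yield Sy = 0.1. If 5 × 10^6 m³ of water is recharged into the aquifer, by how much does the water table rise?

A = 7.8 km² = 7.8 × 10^6 m²
Δh = ΔV / (Sy × A) = 5 × 10^6 m³ / (0.1 × 7.8 × 10^6 m²) = 6.41 m

Δh ≈ 6.41 m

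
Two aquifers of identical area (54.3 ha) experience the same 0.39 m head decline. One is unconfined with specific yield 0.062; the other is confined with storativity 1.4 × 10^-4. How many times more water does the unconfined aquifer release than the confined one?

ΔV_u / ΔV_c ≈ 443

A = 54.3 ha = 5.43 × 10^5 m²
Unconfined: ΔV_u = Sy × A × Δh = 0.062 × 5.43 × 10^5 × 0.39 = 13130 m³
Confined: ΔV_c = S × A × Δh = 1.4 × 10^-4 × 5.43 × 10^5 × 0.39 = 29.65 m³
Ratio = ΔV_u / ΔV_c = Sy / S = 0.062 / 1.4 × 10^-4 = 442.9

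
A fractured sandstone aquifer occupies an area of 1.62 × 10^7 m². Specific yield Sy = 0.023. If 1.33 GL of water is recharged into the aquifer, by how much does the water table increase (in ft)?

Δh ≈ 11.7 ft

ΔV = 1.33 GL = 1.33 × 10^6 m³
Δh = ΔV / (Sy × A) = 1.33 × 10^6 m³ / (0.023 × 1.62 × 10^7 m²) = 3.57 m
Δh = 3.57 m = 11.71 ft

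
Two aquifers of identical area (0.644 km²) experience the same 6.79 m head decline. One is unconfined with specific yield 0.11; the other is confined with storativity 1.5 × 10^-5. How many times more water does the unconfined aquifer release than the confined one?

ΔV_u / ΔV_c ≈ 7330

A = 0.644 km² = 6.44 × 10^5 m²
Unconfined: ΔV_u = Sy × A × Δh = 0.11 × 6.44 × 10^5 × 6.79 = 4.81 × 10^5 m³
Confined: ΔV_c = S × A × Δh = 1.5 × 10^-5 × 6.44 × 10^5 × 6.79 = 65.59 m³
Ratio = ΔV_u / ΔV_c = Sy / S = 0.11 / 1.5 × 10^-5 = 7333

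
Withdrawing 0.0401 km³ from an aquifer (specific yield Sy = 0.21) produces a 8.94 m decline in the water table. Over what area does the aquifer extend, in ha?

ΔV = 0.0401 km³ = 4.01 × 10^7 m³
A = ΔV / (Sy × Δh) = 4.01 × 10^7 / (0.21 × 8.94) = 2.136 × 10^7 m²
A = 2.136 × 10^7 m² = 2136 ha

A ≈ 2140 ha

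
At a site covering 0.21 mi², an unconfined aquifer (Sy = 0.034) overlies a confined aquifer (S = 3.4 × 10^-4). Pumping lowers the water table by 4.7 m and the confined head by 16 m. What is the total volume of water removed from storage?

A = 0.21 mi² = 5.439 × 10^5 m²
Unconfined: ΔV_u = Sy × A × Δh_u = 0.034 × 5.439 × 10^5 × 4.7 = 86910 m³
Confined: ΔV_c = S × A × Δh_c = 3.4 × 10^-4 × 5.439 × 10^5 × 16 = 2959 m³
Total ΔV = 86910 + 2959 = 89870 m³

ΔV ≈ 89900 m³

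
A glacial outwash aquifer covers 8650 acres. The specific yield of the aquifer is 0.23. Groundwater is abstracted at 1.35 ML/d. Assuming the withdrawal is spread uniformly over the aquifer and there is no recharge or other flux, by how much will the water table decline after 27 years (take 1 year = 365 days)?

Δh ≈ 1.65 m

A = 8650 acres = 3.501 × 10^7 m²
Q = 1.35 ML/d = 1350 m³/d
t = 27 years = 9855 d
ΔV = Q × t = 1350 m³/d × 9855 d = 1.33 × 10^7 m³
Δh = ΔV / (Sy × A) = 1.33 × 10^7 / (0.23 × 3.501 × 10^7) = 1.652 m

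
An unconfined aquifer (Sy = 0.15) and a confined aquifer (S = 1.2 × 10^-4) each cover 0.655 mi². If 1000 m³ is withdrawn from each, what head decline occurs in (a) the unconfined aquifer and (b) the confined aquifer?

Δh_u ≈ 0.00393 m; Δh_c ≈ 4.91 m

A = 0.655 mi² = 1.696 × 10^6 m²
Unconfined: Δh_u = ΔV/(Sy·A) = 1000/(0.15 × 1.696 × 10^6) = 0.00393 m
Confined: Δh_c = ΔV/(S·A) = 1000/(1.2 × 10^-4 × 1.696 × 10^6) = 4.912 m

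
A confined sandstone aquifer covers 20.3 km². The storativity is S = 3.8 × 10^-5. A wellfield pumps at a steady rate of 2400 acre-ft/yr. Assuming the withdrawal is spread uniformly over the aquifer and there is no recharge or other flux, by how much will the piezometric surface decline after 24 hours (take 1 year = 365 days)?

Δh ≈ 10.5 m

A = 20.3 km² = 2.03 × 10^7 m²
Q = 2400 acre-ft/yr = 8111 m³/d
t = 24 hours = 1 d
ΔV = Q × t = 8111 m³/d × 1 d = 8111 m³
Δh = ΔV / (S × A) = 8111 / (3.8 × 10^-5 × 2.03 × 10^7) = 10.51 m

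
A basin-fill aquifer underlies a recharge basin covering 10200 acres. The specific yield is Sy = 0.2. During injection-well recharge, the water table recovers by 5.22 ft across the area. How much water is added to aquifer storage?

A = 10200 acres = 4.128 × 10^7 m²
Δh = 5.22 ft = 1.591 m
ΔV = Sy × A × Δh = 0.2 × 4.128 × 10^7 m² × 1.591 m = 1.314 × 10^7 m³

ΔV ≈ 1.31 × 10^7 m³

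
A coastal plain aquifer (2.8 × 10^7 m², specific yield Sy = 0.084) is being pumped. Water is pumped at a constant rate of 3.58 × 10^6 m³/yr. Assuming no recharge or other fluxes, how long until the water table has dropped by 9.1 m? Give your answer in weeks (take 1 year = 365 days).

ΔV = Sy × A × Δh = 0.084 × 2.8 × 10^7 × 9.1 = 2.14 × 10^7 m³
Q = 3.58 × 10^6 m³/yr = 9808 m³/d
t = ΔV / Q = 2.14 × 10^7 m³ / 9808 m³/d = 2182 d
t = 2182 d ≈ 311.7 weeks

t ≈ 312 weeks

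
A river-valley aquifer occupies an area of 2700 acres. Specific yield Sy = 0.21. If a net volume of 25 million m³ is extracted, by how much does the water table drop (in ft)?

Δh ≈ 35.7 ft

A = 2700 acres = 1.093 × 10^7 m²
ΔV = 25 million m³ = 2.5 × 10^7 m³
Δh = ΔV / (Sy × A) = 2.5 × 10^7 m³ / (0.21 × 1.093 × 10^7 m²) = 10.9 m
Δh = 10.9 m = 35.75 ft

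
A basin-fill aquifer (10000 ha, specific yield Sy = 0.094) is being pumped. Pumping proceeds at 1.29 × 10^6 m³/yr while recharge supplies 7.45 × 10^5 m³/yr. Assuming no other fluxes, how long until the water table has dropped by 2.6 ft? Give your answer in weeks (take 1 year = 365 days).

A = 10000 ha = 1 × 10^8 m²
Δh = 2.6 ft = 0.7925 m
ΔV = Sy × A × Δh = 0.094 × 1 × 10^8 × 0.7925 = 7.449 × 10^6 m³
Net withdrawal = 1.29 × 10^6 − 7.45 × 10^5 = 5.45 × 10^5 m³/yr = 1493 m³/d
t = ΔV / Q = 7.449 × 10^6 m³ / 1493 m³/d = 4989 d
t = 4989 d ≈ 712.7 weeks

t ≈ 713 weeks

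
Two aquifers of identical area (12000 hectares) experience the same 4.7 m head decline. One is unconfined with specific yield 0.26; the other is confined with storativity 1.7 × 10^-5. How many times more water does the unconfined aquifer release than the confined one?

ΔV_u / ΔV_c ≈ 15300

A = 12000 hectares = 1.2 × 10^8 m²
Unconfined: ΔV_u = Sy × A × Δh = 0.26 × 1.2 × 10^8 × 4.7 = 1.466 × 10^8 m³
Confined: ΔV_c = S × A × Δh = 1.7 × 10^-5 × 1.2 × 10^8 × 4.7 = 9588 m³
Ratio = ΔV_u / ΔV_c = Sy / S = 0.26 / 1.7 × 10^-5 = 15290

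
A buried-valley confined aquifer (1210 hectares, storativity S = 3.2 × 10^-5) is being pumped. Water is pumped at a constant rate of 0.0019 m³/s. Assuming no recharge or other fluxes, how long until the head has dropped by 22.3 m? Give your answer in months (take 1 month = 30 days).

t ≈ 1.75 months

A = 1210 hectares = 1.21 × 10^7 m²
ΔV = S × A × Δh = 3.2 × 10^-5 × 1.21 × 10^7 × 22.3 = 8635 m³
Q = 0.0019 m³/s = 164.2 m³/d
t = ΔV / Q = 8635 m³ / 164.2 m³/d = 52.6 d
t = 52.6 d ≈ 1.753 months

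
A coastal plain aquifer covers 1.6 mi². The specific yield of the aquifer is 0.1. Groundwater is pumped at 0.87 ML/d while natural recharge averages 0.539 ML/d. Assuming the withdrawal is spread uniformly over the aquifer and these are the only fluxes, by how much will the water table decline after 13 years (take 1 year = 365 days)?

A = 1.6 mi² = 4.144 × 10^6 m²
Net abstraction = 0.87 − 0.539 = 0.331 ML/d
Q_net = 0.331 ML/d = 331 m³/d
t = 13 years = 4745 d
ΔV = Q × t = 331 m³/d × 4745 d = 1.571 × 10^6 m³
Δh = ΔV / (Sy × A) = 1.571 × 10^6 / (0.1 × 4.144 × 10^6) = 3.79 m

Δh ≈ 3.79 m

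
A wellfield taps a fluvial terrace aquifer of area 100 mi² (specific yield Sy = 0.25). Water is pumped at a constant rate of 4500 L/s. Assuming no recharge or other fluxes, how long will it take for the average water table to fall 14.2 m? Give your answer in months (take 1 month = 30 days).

A = 100 mi² = 2.59 × 10^8 m²
ΔV = Sy × A × Δh = 0.25 × 2.59 × 10^8 × 14.2 = 9.194 × 10^8 m³
Q = 4500 L/s = 3.888 × 10^5 m³/d
t = ΔV / Q = 9.194 × 10^8 m³ / 3.888 × 10^5 m³/d = 2365 d
t = 2365 d ≈ 78.83 months

t ≈ 78.8 months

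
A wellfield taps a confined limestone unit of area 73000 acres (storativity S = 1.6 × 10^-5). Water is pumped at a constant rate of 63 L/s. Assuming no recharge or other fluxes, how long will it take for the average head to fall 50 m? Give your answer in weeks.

A = 73000 acres = 2.954 × 10^8 m²
ΔV = S × A × Δh = 1.6 × 10^-5 × 2.954 × 10^8 × 50 = 2.363 × 10^5 m³
Q = 63 L/s = 5443 m³/d
t = ΔV / Q = 2.363 × 10^5 m³ / 5443 m³/d = 43.42 d
t = 43.42 d ≈ 6.203 weeks

t ≈ 6.2 weeks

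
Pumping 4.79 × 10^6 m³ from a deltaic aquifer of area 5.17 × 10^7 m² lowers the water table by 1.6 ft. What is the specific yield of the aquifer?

Δh = 1.6 ft = 0.4877 m
Sy = ΔV / (A × Δh) = 4.79 × 10^6 m³ / (5.17 × 10^7 m² × 0.4877 m) = 0.19

Sy ≈ 0.19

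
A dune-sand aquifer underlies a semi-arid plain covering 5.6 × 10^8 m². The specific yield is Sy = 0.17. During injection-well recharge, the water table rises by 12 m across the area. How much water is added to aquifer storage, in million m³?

ΔV = Sy × A × Δh = 0.17 × 5.6 × 10^8 m² × 12 m = 1.142 × 10^9 m³
ΔV = 1.142 × 10^9 m³ = 1142 million m³

ΔV ≈ 1140 million m³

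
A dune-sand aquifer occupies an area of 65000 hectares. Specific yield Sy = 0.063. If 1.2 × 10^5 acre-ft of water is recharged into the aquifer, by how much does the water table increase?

A = 65000 hectares = 6.5 × 10^8 m²
ΔV = 1.2 × 10^5 acre-ft = 1.48 × 10^8 m³
Δh = ΔV / (Sy × A) = 1.48 × 10^8 m³ / (0.063 × 6.5 × 10^8 m²) = 3.615 m

Δh ≈ 3.61 m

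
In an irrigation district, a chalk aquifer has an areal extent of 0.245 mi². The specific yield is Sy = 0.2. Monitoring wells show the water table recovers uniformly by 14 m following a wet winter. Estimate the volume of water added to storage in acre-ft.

A = 0.245 mi² = 6.345 × 10^5 m²
ΔV = Sy × A × Δh = 0.2 × 6.345 × 10^5 m² × 14 m = 1.777 × 10^6 m³
ΔV = 1.777 × 10^6 m³ = 1440 acre-ft

ΔV ≈ 1440 acre-ft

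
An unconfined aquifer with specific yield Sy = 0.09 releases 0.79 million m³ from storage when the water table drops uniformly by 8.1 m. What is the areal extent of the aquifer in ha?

ΔV = 0.79 million m³ = 7.9 × 10^5 m³
A = ΔV / (Sy × Δh) = 7.9 × 10^5 / (0.09 × 8.1) = 1.084 × 10^6 m²
A = 1.084 × 10^6 m² = 108.4 ha

A ≈ 108 ha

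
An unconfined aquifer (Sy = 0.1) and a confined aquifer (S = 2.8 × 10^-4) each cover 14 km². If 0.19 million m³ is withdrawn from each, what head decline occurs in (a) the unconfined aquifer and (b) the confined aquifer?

Δh_u ≈ 0.136 m; Δh_c ≈ 48.5 m

A = 14 km² = 1.4 × 10^7 m²
ΔV = 0.19 million m³ = 1.9 × 10^5 m³
Unconfined: Δh_u = ΔV/(Sy·A) = 1.9 × 10^5/(0.1 × 1.4 × 10^7) = 0.1357 m
Confined: Δh_c = ΔV/(S·A) = 1.9 × 10^5/(2.8 × 10^-4 × 1.4 × 10^7) = 48.47 m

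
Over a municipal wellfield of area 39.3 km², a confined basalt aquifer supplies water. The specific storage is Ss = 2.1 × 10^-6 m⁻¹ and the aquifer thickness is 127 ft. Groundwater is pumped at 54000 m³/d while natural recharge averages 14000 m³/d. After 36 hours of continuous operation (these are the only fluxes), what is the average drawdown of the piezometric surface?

Δh ≈ 18.8 m

b = 127 ft = 38.71 m
S = Ss × b = 2.1 × 10^-6 m⁻¹ × 38.71 m = 8.129 × 10^-5
A = 39.3 km² = 3.93 × 10^7 m²
Net abstraction = 54000 − 14000 = 40000 m³/d
t = 36 hours = 1.5 d
ΔV = Q × t = 40000 m³/d × 1.5 d = 60000 m³
Δh = ΔV / (S × A) = 60000 / (8.129 × 10^-5 × 3.93 × 10^7) = 18.78 m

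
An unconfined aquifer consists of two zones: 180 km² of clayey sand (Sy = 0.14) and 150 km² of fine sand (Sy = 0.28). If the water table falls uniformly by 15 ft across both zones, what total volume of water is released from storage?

A₁ = 180 km² = 1.8 × 10^8 m²; A₂ = 150 km² = 1.5 × 10^8 m²
Δh = 15 ft = 4.572 m
ΔV₁ = 0.14 × 1.8 × 10^8 × 4.572 = 1.152 × 10^8 m³
ΔV₂ = 0.28 × 1.5 × 10^8 × 4.572 = 1.92 × 10^8 m³
ΔV = ΔV₁ + ΔV₂ = 3.072 × 10^8 m³

ΔV ≈ 3.07 × 10^8 m³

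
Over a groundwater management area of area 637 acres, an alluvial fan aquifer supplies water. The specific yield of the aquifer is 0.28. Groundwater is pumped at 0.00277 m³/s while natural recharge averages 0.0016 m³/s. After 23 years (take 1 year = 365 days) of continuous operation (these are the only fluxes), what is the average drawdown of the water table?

Δh ≈ 1.18 m

A = 637 acres = 2.578 × 10^6 m²
Net abstraction = 0.00277 − 0.0016 = 0.00117 m³/s
Q_net = 0.00117 m³/s = 101.1 m³/d
t = 23 years = 8395 d
ΔV = Q × t = 101.1 m³/d × 8395 d = 8.486 × 10^5 m³
Δh = ΔV / (Sy × A) = 8.486 × 10^5 / (0.28 × 2.578 × 10^6) = 1.176 m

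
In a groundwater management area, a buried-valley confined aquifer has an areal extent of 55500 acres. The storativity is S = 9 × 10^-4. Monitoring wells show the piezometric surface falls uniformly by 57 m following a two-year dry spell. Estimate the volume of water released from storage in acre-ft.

ΔV ≈ 9340 acre-ft

A = 55500 acres = 2.246 × 10^8 m²
ΔV = S × A × Δh = 9 × 10^-4 × 2.246 × 10^8 m² × 57 m = 1.152 × 10^7 m³
ΔV = 1.152 × 10^7 m³ = 9341 acre-ft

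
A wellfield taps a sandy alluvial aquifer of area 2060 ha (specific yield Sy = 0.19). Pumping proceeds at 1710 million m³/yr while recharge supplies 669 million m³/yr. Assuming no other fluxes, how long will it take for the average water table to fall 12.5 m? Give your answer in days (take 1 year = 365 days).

t ≈ 17.2 days

A = 2060 ha = 2.06 × 10^7 m²
ΔV = Sy × A × Δh = 0.19 × 2.06 × 10^7 × 12.5 = 4.893 × 10^7 m³
Net withdrawal = 1710 − 669 = 1041 million m³/yr = 2.852 × 10^6 m³/d
t = ΔV / Q = 4.893 × 10^7 m³ / 2.852 × 10^6 m³/d = 17.15 d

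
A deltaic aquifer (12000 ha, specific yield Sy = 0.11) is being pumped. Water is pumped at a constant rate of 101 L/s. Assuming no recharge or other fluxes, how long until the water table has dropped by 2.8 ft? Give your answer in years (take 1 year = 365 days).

t ≈ 3.54 years

A = 12000 ha = 1.2 × 10^8 m²
Δh = 2.8 ft = 0.8534 m
ΔV = Sy × A × Δh = 0.11 × 1.2 × 10^8 × 0.8534 = 1.127 × 10^7 m³
Q = 101 L/s = 8726 m³/d
t = ΔV / Q = 1.127 × 10^7 m³ / 8726 m³/d = 1291 d
t = 1291 d ≈ 3.537 years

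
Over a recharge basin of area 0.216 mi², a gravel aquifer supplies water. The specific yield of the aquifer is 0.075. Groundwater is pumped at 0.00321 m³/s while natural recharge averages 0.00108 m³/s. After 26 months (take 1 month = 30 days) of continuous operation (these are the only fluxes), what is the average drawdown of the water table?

A = 0.216 mi² = 5.594 × 10^5 m²
Net abstraction = 0.00321 − 0.00108 = 0.00213 m³/s
Q_net = 0.00213 m³/s = 184 m³/d
t = 26 months = 780 d
ΔV = Q × t = 184 m³/d × 780 d = 1.435 × 10^5 m³
Δh = ΔV / (Sy × A) = 1.435 × 10^5 / (0.075 × 5.594 × 10^5) = 3.421 m

Δh ≈ 3.42 m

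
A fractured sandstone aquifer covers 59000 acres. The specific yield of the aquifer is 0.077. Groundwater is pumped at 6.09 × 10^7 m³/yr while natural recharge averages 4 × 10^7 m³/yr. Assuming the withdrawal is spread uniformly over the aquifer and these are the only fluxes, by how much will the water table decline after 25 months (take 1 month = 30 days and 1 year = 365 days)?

A = 59000 acres = 2.388 × 10^8 m²
Net abstraction = 6.09 × 10^7 − 4 × 10^7 = 2.09 × 10^7 m³/yr
Q_net = 2.09 × 10^7 m³/yr = 57260 m³/d
t = 25 months = 750 d
ΔV = Q × t = 57260 m³/d × 750 d = 4.295 × 10^7 m³
Δh = ΔV / (Sy × A) = 4.295 × 10^7 / (0.077 × 2.388 × 10^8) = 2.336 m

Δh ≈ 2.34 m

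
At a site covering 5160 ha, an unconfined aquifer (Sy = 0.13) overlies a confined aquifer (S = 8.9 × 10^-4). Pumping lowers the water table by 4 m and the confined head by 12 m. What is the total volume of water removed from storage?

ΔV ≈ 2.74 × 10^7 m³

A = 5160 ha = 5.16 × 10^7 m²
Unconfined: ΔV_u = Sy × A × Δh_u = 0.13 × 5.16 × 10^7 × 4 = 2.683 × 10^7 m³
Confined: ΔV_c = S × A × Δh_c = 8.9 × 10^-4 × 5.16 × 10^7 × 12 = 5.511 × 10^5 m³
Total ΔV = 2.683 × 10^7 + 5.511 × 10^5 = 2.738 × 10^7 m³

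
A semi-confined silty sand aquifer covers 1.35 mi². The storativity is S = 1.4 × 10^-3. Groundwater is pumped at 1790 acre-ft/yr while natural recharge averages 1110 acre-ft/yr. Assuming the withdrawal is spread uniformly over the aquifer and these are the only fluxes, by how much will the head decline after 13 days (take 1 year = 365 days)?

Δh ≈ 6.1 m

A = 1.35 mi² = 3.496 × 10^6 m²
Net abstraction = 1790 − 1110 = 680 acre-ft/yr
Q_net = 680 acre-ft/yr = 2298 m³/d
ΔV = Q × t = 2298 m³/d × 13 d = 29870 m³
Δh = ΔV / (S × A) = 29870 / (0.0014 × 3.496 × 10^6) = 6.103 m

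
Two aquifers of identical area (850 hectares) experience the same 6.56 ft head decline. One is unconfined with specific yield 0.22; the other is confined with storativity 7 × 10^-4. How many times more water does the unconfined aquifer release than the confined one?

A = 850 hectares = 8.5 × 10^6 m²
Δh = 6.56 ft = 1.999 m
Unconfined: ΔV_u = Sy × A × Δh = 0.22 × 8.5 × 10^6 × 1.999 = 3.739 × 10^6 m³
Confined: ΔV_c = S × A × Δh = 7 × 10^-4 × 8.5 × 10^6 × 1.999 = 11900 m³
Ratio = ΔV_u / ΔV_c = Sy / S = 0.22 / 7 × 10^-4 = 314.3

ΔV_u / ΔV_c ≈ 314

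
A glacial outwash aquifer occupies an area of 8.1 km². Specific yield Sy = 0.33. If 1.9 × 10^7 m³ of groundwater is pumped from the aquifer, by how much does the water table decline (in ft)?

Δh ≈ 23.3 ft

A = 8.1 km² = 8.1 × 10^6 m²
Δh = ΔV / (Sy × A) = 1.9 × 10^7 m³ / (0.33 × 8.1 × 10^6 m²) = 7.108 m
Δh = 7.108 m = 23.32 ft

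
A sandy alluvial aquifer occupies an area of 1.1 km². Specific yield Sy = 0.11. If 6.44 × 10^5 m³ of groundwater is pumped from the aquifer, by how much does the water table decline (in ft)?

Δh ≈ 17.5 ft

A = 1.1 km² = 1.1 × 10^6 m²
Δh = ΔV / (Sy × A) = 6.44 × 10^5 m³ / (0.11 × 1.1 × 10^6 m²) = 5.322 m
Δh = 5.322 m = 17.46 ft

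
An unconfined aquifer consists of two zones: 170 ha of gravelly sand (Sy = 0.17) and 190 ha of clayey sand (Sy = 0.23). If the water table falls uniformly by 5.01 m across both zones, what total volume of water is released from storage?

ΔV ≈ 3.64 × 10^6 m³

A₁ = 170 ha = 1.7 × 10^6 m²; A₂ = 190 ha = 1.9 × 10^6 m²
ΔV₁ = 0.17 × 1.7 × 10^6 × 5.01 = 1.448 × 10^6 m³
ΔV₂ = 0.23 × 1.9 × 10^6 × 5.01 = 2.189 × 10^6 m³
ΔV = ΔV₁ + ΔV₂ = 3.637 × 10^6 m³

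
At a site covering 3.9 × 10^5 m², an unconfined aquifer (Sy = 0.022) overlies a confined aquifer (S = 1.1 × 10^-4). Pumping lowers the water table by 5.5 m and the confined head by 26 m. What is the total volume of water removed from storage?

Unconfined: ΔV_u = Sy × A × Δh_u = 0.022 × 3.9 × 10^5 × 5.5 = 47190 m³
Confined: ΔV_c = S × A × Δh_c = 1.1 × 10^-4 × 3.9 × 10^5 × 26 = 1115 m³
Total ΔV = 47190 + 1115 = 48310 m³

ΔV ≈ 48300 m³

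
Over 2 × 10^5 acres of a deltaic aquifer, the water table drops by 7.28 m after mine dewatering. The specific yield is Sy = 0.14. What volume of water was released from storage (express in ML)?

A = 2 × 10^5 acres = 8.094 × 10^8 m²
ΔV = Sy × A × Δh = 0.14 × 8.094 × 10^8 m² × 7.28 m = 8.249 × 10^8 m³
ΔV = 8.249 × 10^8 m³ = 8.249 × 10^5 ML

ΔV ≈ 8.25 × 10^5 ML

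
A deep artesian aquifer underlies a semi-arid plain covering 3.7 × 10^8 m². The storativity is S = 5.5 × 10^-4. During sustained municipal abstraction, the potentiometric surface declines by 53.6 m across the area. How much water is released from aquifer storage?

ΔV = S × A × Δh = 5.5 × 10^-4 × 3.7 × 10^8 m² × 53.6 m = 1.091 × 10^7 m³

ΔV ≈ 1.09 × 10^7 m³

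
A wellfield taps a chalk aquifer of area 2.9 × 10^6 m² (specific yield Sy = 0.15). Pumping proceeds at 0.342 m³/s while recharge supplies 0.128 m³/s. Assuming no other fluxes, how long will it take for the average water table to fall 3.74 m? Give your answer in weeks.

ΔV = Sy × A × Δh = 0.15 × 2.9 × 10^6 × 3.74 = 1.627 × 10^6 m³
Net withdrawal = 0.342 − 0.128 = 0.214 m³/s = 18490 m³/d
t = ΔV / Q = 1.627 × 10^6 m³ / 18490 m³/d = 87.99 d
t = 87.99 d ≈ 12.57 weeks

t ≈ 12.6 weeks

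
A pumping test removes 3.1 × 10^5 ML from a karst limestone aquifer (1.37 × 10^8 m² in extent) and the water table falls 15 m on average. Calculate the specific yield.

ΔV = 3.1 × 10^5 ML = 3.1 × 10^8 m³
Sy = ΔV / (A × Δh) = 3.1 × 10^8 m³ / (1.37 × 10^8 m² × 15 m) = 0.1509

Sy ≈ 0.15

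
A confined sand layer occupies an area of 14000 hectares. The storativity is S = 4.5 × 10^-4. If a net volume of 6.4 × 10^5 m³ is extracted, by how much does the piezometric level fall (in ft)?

A = 14000 hectares = 1.4 × 10^8 m²
Δh = ΔV / (S × A) = 6.4 × 10^5 m³ / (4.5 × 10^-4 × 1.4 × 10^8 m²) = 10.16 m
Δh = 10.16 m = 33.33 ft

Δh ≈ 33.3 ft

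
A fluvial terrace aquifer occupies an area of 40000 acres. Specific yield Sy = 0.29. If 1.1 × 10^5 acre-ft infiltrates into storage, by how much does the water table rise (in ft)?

A = 40000 acres = 1.619 × 10^8 m²
ΔV = 1.1 × 10^5 acre-ft = 1.357 × 10^8 m³
Δh = ΔV / (Sy × A) = 1.357 × 10^8 m³ / (0.29 × 1.619 × 10^8 m²) = 2.89 m
Δh = 2.89 m = 9.483 ft

Δh ≈ 9.48 ft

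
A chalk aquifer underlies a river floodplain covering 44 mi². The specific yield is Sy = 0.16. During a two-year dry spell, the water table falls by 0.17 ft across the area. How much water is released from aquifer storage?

A = 44 mi² = 1.14 × 10^8 m²
Δh = 0.17 ft = 0.05182 m
ΔV = Sy × A × Δh = 0.16 × 1.14 × 10^8 m² × 0.05182 m = 9.448 × 10^5 m³

ΔV ≈ 9.45 × 10^5 m³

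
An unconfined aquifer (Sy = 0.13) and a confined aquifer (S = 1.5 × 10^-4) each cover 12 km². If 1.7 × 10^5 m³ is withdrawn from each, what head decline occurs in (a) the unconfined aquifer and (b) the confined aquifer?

Δh_u ≈ 0.109 m; Δh_c ≈ 94.4 m

A = 12 km² = 1.2 × 10^7 m²
Unconfined: Δh_u = ΔV/(Sy·A) = 1.7 × 10^5/(0.13 × 1.2 × 10^7) = 0.109 m
Confined: Δh_c = ΔV/(S·A) = 1.7 × 10^5/(1.5 × 10^-4 × 1.2 × 10^7) = 94.44 m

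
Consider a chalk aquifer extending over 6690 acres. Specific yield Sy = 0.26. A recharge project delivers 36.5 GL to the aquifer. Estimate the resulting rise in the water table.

Δh ≈ 5.19 m

A = 6690 acres = 2.707 × 10^7 m²
ΔV = 36.5 GL = 3.65 × 10^7 m³
Δh = ΔV / (Sy × A) = 3.65 × 10^7 m³ / (0.26 × 2.707 × 10^7 m²) = 5.185 m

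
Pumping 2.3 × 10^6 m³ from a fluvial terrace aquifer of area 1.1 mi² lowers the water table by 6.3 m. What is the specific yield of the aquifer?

A = 1.1 mi² = 2.849 × 10^6 m²
Sy = ΔV / (A × Δh) = 2.3 × 10^6 m³ / (2.849 × 10^6 m² × 6.3 m) = 0.1281

Sy ≈ 0.13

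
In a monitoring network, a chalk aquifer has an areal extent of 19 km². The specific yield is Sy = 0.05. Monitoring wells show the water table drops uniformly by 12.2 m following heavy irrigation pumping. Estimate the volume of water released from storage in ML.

A = 19 km² = 1.9 × 10^7 m²
ΔV = Sy × A × Δh = 0.05 × 1.9 × 10^7 m² × 12.2 m = 1.159 × 10^7 m³
ΔV = 1.159 × 10^7 m³ = 11590 ML

ΔV ≈ 11600 ML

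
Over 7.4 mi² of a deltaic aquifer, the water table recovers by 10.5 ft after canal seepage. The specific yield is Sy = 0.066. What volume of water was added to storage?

A = 7.4 mi² = 1.917 × 10^7 m²
Δh = 10.5 ft = 3.2 m
ΔV = Sy × A × Δh = 0.066 × 1.917 × 10^7 m² × 3.2 m = 4.048 × 10^6 m³

ΔV ≈ 4.05 × 10^6 m³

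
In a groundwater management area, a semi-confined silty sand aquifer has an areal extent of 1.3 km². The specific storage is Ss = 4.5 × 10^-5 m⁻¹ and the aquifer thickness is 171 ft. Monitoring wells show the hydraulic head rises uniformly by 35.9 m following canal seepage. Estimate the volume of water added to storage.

b = 171 ft = 52.12 m
S = Ss × b = 4.5 × 10^-5 m⁻¹ × 52.12 m = 2.345 × 10^-3
A = 1.3 km² = 1.3 × 10^6 m²
ΔV = S × A × Δh = 0.002345 × 1.3 × 10^6 m² × 35.9 m = 1.095 × 10^5 m³

ΔV ≈ 1.09 × 10^5 m³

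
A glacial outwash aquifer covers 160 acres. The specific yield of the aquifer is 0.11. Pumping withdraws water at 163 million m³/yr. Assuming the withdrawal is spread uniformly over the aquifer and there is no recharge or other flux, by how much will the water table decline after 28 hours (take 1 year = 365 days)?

A = 160 acres = 6.475 × 10^5 m²
Q = 163 million m³/yr = 4.466 × 10^5 m³/d
t = 28 hours = 1.167 d
ΔV = Q × t = 4.466 × 10^5 m³/d × 1.167 d = 5.21 × 10^5 m³
Δh = ΔV / (Sy × A) = 5.21 × 10^5 / (0.11 × 6.475 × 10^5) = 7.315 m

Δh ≈ 7.31 m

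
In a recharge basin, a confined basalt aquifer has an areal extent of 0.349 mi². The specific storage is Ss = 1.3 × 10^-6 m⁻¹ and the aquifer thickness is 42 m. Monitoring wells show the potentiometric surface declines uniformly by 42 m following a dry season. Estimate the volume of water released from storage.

S = Ss × b = 1.3 × 10^-6 m⁻¹ × 42 m = 5.46 × 10^-5
A = 0.349 mi² = 9.039 × 10^5 m²
ΔV = S × A × Δh = 5.46 × 10^-5 × 9.039 × 10^5 m² × 42 m = 2073 m³

ΔV ≈ 2070 m³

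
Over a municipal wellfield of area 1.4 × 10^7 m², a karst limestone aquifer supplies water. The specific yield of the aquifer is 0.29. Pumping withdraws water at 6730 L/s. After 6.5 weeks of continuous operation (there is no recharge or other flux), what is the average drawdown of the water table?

Q = 6730 L/s = 5.815 × 10^5 m³/d
t = 6.5 weeks = 45.5 d
ΔV = Q × t = 5.815 × 10^5 m³/d × 45.5 d = 2.646 × 10^7 m³
Δh = ΔV / (Sy × A) = 2.646 × 10^7 / (0.29 × 1.4 × 10^7) = 6.516 m

Δh ≈ 6.52 m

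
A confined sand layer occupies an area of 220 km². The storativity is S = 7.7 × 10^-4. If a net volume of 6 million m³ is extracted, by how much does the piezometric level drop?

Δh ≈ 35.4 m

A = 220 km² = 2.2 × 10^8 m²
ΔV = 6 million m³ = 6 × 10^6 m³
Δh = ΔV / (S × A) = 6 × 10^6 m³ / (7.7 × 10^-4 × 2.2 × 10^8 m²) = 35.42 m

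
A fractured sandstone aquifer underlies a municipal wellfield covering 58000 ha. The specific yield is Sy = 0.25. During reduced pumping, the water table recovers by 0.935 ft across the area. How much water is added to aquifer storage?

ΔV ≈ 4.13 × 10^7 m³

A = 58000 ha = 5.8 × 10^8 m²
Δh = 0.935 ft = 0.285 m
ΔV = Sy × A × Δh = 0.25 × 5.8 × 10^8 m² × 0.285 m = 4.132 × 10^7 m³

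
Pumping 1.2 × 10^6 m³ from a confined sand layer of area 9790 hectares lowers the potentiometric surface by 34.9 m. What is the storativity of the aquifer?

S ≈ 3.5 × 10^-4

A = 9790 hectares = 9.79 × 10^7 m²
S = ΔV / (A × Δh) = 1.2 × 10^6 m³ / (9.79 × 10^7 m² × 34.9 m) = 3.512 × 10^-4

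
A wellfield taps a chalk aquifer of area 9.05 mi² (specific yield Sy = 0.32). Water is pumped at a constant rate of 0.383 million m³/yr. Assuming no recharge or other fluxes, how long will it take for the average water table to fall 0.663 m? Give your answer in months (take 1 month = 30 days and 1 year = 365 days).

t ≈ 158 months

A = 9.05 mi² = 2.344 × 10^7 m²
ΔV = Sy × A × Δh = 0.32 × 2.344 × 10^7 × 0.663 = 4.973 × 10^6 m³
Q = 0.383 million m³/yr = 1049 m³/d
t = ΔV / Q = 4.973 × 10^6 m³ / 1049 m³/d = 4739 d
t = 4739 d ≈ 158 months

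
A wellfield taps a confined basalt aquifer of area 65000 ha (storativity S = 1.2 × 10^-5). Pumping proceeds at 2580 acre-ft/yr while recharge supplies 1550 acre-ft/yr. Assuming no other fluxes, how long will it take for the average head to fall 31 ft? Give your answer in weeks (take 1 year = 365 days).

A = 65000 ha = 6.5 × 10^8 m²
Δh = 31 ft = 9.449 m
ΔV = S × A × Δh = 1.2 × 10^-5 × 6.5 × 10^8 × 9.449 = 73700 m³
Net withdrawal = 2580 − 1550 = 1030 acre-ft/yr = 3481 m³/d
t = ΔV / Q = 73700 m³ / 3481 m³/d = 21.17 d
t = 21.17 d ≈ 3.025 weeks

t ≈ 3.02 weeks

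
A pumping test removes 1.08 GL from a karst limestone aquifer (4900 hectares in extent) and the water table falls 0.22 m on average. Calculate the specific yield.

A = 4900 hectares = 4.9 × 10^7 m²
ΔV = 1.08 GL = 1.08 × 10^6 m³
Sy = ΔV / (A × Δh) = 1.08 × 10^6 m³ / (4.9 × 10^7 m² × 0.22 m) = 0.1002

Sy ≈ 0.1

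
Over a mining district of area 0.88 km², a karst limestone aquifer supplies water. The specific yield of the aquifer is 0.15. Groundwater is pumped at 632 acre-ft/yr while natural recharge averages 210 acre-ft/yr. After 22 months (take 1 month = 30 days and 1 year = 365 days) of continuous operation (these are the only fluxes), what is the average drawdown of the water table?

A = 0.88 km² = 8.8 × 10^5 m²
Net abstraction = 632 − 210 = 422 acre-ft/yr
Q_net = 422 acre-ft/yr = 1426 m³/d
t = 22 months = 660 d
ΔV = Q × t = 1426 m³/d × 660 d = 9.412 × 10^5 m³
Δh = ΔV / (Sy × A) = 9.412 × 10^5 / (0.15 × 8.8 × 10^5) = 7.131 m

Δh ≈ 7.13 m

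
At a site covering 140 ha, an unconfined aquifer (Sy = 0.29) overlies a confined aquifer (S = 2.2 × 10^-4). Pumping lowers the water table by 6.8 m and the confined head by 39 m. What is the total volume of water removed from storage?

ΔV ≈ 2.77 × 10^6 m³

A = 140 ha = 1.4 × 10^6 m²
Unconfined: ΔV_u = Sy × A × Δh_u = 0.29 × 1.4 × 10^6 × 6.8 = 2.761 × 10^6 m³
Confined: ΔV_c = S × A × Δh_c = 2.2 × 10^-4 × 1.4 × 10^6 × 39 = 12010 m³
Total ΔV = 2.761 × 10^6 + 12010 = 2.773 × 10^6 m³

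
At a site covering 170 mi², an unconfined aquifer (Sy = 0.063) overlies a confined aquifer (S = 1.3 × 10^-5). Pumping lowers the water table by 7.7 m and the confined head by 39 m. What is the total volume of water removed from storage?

ΔV ≈ 2.14 × 10^8 m³

A = 170 mi² = 4.403 × 10^8 m²
Unconfined: ΔV_u = Sy × A × Δh_u = 0.063 × 4.403 × 10^8 × 7.7 = 2.136 × 10^8 m³
Confined: ΔV_c = S × A × Δh_c = 1.3 × 10^-5 × 4.403 × 10^8 × 39 = 2.232 × 10^5 m³
Total ΔV = 2.136 × 10^8 + 2.232 × 10^5 = 2.138 × 10^8 m³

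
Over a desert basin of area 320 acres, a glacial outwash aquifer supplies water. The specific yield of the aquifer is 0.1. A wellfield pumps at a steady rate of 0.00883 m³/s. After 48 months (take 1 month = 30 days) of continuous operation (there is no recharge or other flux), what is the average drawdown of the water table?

A = 320 acres = 1.295 × 10^6 m²
Q = 0.00883 m³/s = 762.9 m³/d
t = 48 months = 1440 d
ΔV = Q × t = 762.9 m³/d × 1440 d = 1.099 × 10^6 m³
Δh = ΔV / (Sy × A) = 1.099 × 10^6 / (0.1 × 1.295 × 10^6) = 8.483 m

Δh ≈ 8.48 m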